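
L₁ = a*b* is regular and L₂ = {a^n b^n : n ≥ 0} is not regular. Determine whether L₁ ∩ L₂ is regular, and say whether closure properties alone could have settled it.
No — L₁ ∩ L₂ is not regular.

Every string a^n b^n already lies in a*b*, so L₁ ∩ L₂ = {a^n b^n : n ≥ 0} = L₂ itself, which is the standard non-regular language (pump s = a^p b^p).

Note that the bare facts "L₁ regular, L₂ non-regular" do not settle the question by themselves: the closure of regular languages under ∪, ∩, complement and difference applies only when BOTH operands are regular. With a non-regular operand the result can come out regular or non-regular depending on the specific languages, so one has to work out L₁ ∩ L₂ for this particular pair, as above.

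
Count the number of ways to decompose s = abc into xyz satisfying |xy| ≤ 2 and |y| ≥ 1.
3

For s = 'abc' with pumping length p = 2:

Constraints: |xy| ≤ 2, |y| > 0

Valid decompositions (|xy| ≤ p, |y| ≥ 1):
  • x='', y='a', z='bc'
  • x='a', y='b', z='c'
  • x='', y='ab', z='c'

Total count: 3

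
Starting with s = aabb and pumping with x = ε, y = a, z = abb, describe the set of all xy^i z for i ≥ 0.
{xy^i z : i ≥ 0} = {a^(i+1) b^2 : i ≥ 0} = {abb, aabb, aaabb, ...}

With x = ε, y = a, z = abb: Starting with aabb and pumping the first 'a' (z = abb keeps the second 'a'), we get strings with i+1 a's followed by 2 b's for i = 0, 1, 2, ...; note bb is not produced because z always contributes one a.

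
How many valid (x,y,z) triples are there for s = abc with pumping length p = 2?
3

For s = 'abc' with pumping length p = 2:

Constraints: |xy| ≤ 2, |y| > 0

Valid decompositions (|xy| ≤ p, |y| ≥ 1):
  • x='', y='a', z='bc'
  • x='a', y='b', z='c'
  • x='', y='ab', z='c'

Total count: 3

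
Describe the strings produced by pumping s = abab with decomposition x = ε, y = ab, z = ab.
{xy^i z : i ≥ 0} = {(ab)^(i+1) : i ≥ 0} = {ab, abab, ababab, ...}

With x = ε, y = ab, z = ab: Pumping 'ab' gives strings of alternating a's and b's.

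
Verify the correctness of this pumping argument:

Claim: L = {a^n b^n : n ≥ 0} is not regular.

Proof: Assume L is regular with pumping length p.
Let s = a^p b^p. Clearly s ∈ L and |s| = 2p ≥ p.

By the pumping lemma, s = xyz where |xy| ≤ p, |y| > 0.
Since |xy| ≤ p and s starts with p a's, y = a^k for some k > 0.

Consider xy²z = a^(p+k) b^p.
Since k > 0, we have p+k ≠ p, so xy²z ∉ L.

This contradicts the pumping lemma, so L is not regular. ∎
The proof is correct.

This proof is valid because:
1. The string s = a^p b^p is correctly in L
2. The decomposition analysis is correct: y must consist only of a's
3. The contradiction is valid: pumping increases a's but not b's
4. The conclusion follows logically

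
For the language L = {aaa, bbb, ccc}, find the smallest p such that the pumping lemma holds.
p = 4

For a finite language L, the pumping lemma holds vacuously if p > max|s| for s ∈ L.

The longest string in L = {aaa, bbb, ccc} has length 3.
If p = 4, then no string s ∈ L has |s| ≥ p, so the condition is vacuously true.

The minimum pumping length is p = 4.

Why no smaller p works: for any p ≤ 3, the longest string s ∈ L has |s| = 3 ≥ p, so it would
have to be pumpable; but pumping up (i = 2, 3, ...) produces ever longer strings, which cannot all lie in the
finite language L. So the pumping property fails for every p ≤ 3.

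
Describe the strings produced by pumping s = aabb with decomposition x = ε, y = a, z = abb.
{xy^i z : i ≥ 0} = {a^(i+1) b^2 : i ≥ 0} = {abb, aabb, aaabb, ...}

With x = ε, y = a, z = abb: Starting with aabb and pumping the first 'a' (z = abb keeps the second 'a'), we get strings with i+1 a's followed by 2 b's for i = 0, 1, 2, ...; note bb is not produced because z always contributes one a.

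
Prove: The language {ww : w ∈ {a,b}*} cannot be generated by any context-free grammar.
Assume for contradiction that L is context-free, and let p ≥ 1 be the pumping length given by the pumping lemma for CFLs.
Choose s = a^p b^p a^p b^p. Then s ∈ L (take w = a^p b^p) and |s| = 4p ≥ p.
By the CFL pumping lemma, s = uvxyz for some u, v, x, y, z with |vxy| ≤ p, |vy| ≥ 1, and uv^i xy^i z ∈ L for every i ≥ 0.

Write s as four blocks A₁ B₁ A₂ B₂ with A₁ = A₂ = a^p and B₁ = B₂ = b^p. Since |vxy| ≤ p, the window vxy lies inside at most two adjacent blocks. Take i = 0 and let t = uxz, so |t| = 4p − |vy| with 1 ≤ |vy| ≤ p. If |t| is odd, t ∉ L immediately, so assume |vy| is even (hence |vy| ≥ 2) and |t|/2 = 2p − |vy|/2, which satisfies p ≤ |t|/2 ≤ 2p − 1.

Case 1 (vxy inside A₁B₁): t = a^(p−j) b^(p−l) a^p b^p with j + l = |vy|. The second half of t has length < 2p, so it is a suffix of the trailing a^p b^p and ends in b; the first half is a^(p−j) b^(p−l) a^((j+l)/2), which ends in a because (j+l)/2 ≥ 1. The halves differ, so t ∉ L.

Case 2 (vxy inside B₁A₂, straddling the middle): t = a^p b^(p−j) a^(p−l) b^p with j + l = |vy|. If t = ww, then w is a prefix of t of length ≥ p, so w begins with a^p; and w is a suffix of t of length ≥ p, so w ends with b^p. That forces |w| ≥ 2p, contradicting |w| = |t|/2 ≤ 2p − 1. So t ∉ L.

Case 3 (vxy inside A₂B₂): t = a^p b^p a^(p−j) b^(p−l) with j + l = |vy|. The first half of t is a prefix of a^p b^p, so it begins with a; the second half is b^((j+l)/2) a^(p−j) b^(p−l), which begins with b. The halves differ, so t ∉ L.

In every case uv⁰xy⁰z = uxz ∉ L.

This contradicts the CFL pumping lemma, which requires uv^i xy^i z ∈ L for all i ≥ 0.
Hence L = {ww : w ∈ {a,b}*} is not context-free. ∎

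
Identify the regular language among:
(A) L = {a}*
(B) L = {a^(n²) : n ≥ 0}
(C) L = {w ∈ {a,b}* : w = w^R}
(A) {a}*

(A) L = {a}* is regular.

This can be recognized by a finite automaton (DFA/NFA).
Regular expressions like {a}* define regular languages.

The other choices are not regular:
- {w ∈ {a,b}* : w = w^R}: After pumping, the string is no longer symmetric
- {a^(n²) : n ≥ 0}: After pumping, length is no longer a perfect square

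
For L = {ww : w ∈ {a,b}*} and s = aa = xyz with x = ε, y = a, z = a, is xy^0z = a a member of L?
No

xy⁰z = ε · ε · a = a.
a has odd length 1, so it cannot be written as ww and is not in L.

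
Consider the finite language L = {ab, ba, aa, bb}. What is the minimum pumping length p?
p = 3

For a finite language L, the pumping lemma holds vacuously if p > max|s| for s ∈ L.

The longest string in L = {ab, ba, aa, bb} has length 2.
If p = 3, then no string s ∈ L has |s| ≥ p, so the condition is vacuously true.

The minimum pumping length is p = 3.

Why no smaller p works: for any p ≤ 2, the longest string s ∈ L has |s| = 2 ≥ p, so it would
have to be pumpable; but pumping up (i = 2, 3, ...) produces ever longer strings, which cannot all lie in the
finite language L. So the pumping property fails for every p ≤ 2.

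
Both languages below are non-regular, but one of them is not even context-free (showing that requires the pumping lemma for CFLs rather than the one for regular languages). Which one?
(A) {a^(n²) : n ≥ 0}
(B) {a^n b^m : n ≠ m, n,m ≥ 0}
(A) {a^(n²) : n ≥ 0}

(A) {a^(n²) : n ≥ 0} requires the CFL pumping lemma.

- {a^n b^m : n ≠ m, n,m ≥ 0} is context-free (but not regular)
  • Can be shown non-regular with the regular pumping lemma
  • After pumping a's, we can make n = m

- {a^(n²) : n ≥ 0} is NOT context-free
  • Requires the CFL pumping lemma to prove
  • Gaps between squares grow unboundedly

The CFL pumping lemma is "stronger" in that it can prove non-membership
in the larger class of context-free languages.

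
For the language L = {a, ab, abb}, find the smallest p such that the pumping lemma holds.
p = 4

For a finite language L, the pumping lemma holds vacuously if p > max|s| for s ∈ L.

The longest string in L = {a, ab, abb} has length 3.
If p = 4, then no string s ∈ L has |s| ≥ p, so the condition is vacuously true.

The minimum pumping length is p = 4.

Why no smaller p works: for any p ≤ 3, the longest string s ∈ L has |s| = 3 ≥ p, so it would
have to be pumpable; but pumping up (i = 2, 3, ...) produces ever longer strings, which cannot all lie in the
finite language L. So the pumping property fails for every p ≤ 3.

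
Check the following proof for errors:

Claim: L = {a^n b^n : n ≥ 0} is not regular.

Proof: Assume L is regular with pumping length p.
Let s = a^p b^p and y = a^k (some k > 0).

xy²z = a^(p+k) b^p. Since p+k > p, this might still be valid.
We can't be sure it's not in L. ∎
The proof is INCORRECT.

Error: The conclusion is wrong.
xy²z = a^(p+k) b^p is definitely NOT in L because the number of a's (p+k) ≠ number of b's (p).
The proof incorrectly doubts what is actually a valid contradiction.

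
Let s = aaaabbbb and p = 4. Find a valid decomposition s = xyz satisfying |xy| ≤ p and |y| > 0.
x = '', y = 'aaa', z = 'abbbb'

For s = aaaabbbb and p = 4, one valid decomposition is:
- x = '' (length 0)
- y = 'aaa' (length 3)
- z = 'abbbb' (length 5)

Verification:
- xyz = '' + 'aaa' + 'abbbb' = aaaabbbb ✓
- |xy| = 3 ≤ 4 ✓
- |y| = 3 > 0 ✓

All pumping lemma constraints are satisfied.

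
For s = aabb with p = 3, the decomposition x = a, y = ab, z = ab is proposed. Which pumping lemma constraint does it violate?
Violated: xyz = s

The decomposition x = a, y = ab, z = ab for s = aabb with p = 3
violates the constraint: xyz = s

xyz = 'a' + 'ab' + 'ab' = 'aabab' ≠ 'aabb' = s. The decomposition doesn't reconstruct s.

Pumping lemma constraints:
1. xyz = s (decomposition is valid)
2. |xy| ≤ p
3. |y| > 0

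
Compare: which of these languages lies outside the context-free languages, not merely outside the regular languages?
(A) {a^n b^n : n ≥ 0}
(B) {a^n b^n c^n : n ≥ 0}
(B) {a^n b^n c^n : n ≥ 0}

(B) {a^n b^n c^n : n ≥ 0} requires the CFL pumping lemma.

- {a^n b^n : n ≥ 0} is context-free (but not regular)
  • Can be shown non-regular with the regular pumping lemma
  • After pumping, the number of a's and b's become unequal

- {a^n b^n c^n : n ≥ 0} is NOT context-free
  • Requires the CFL pumping lemma to prove
  • Cannot maintain three equal counts simultaneously

The CFL pumping lemma is "stronger" in that it can prove non-membership
in the larger class of context-free languages.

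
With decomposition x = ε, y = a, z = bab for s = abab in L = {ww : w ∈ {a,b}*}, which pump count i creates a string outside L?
i = 3

xy³z = ε · aaa · bab = aaabab; aaabab has length 6; its halves are aaa and bab, which differ, so it is not in L.
(Other choices also work, e.g. i = 0, 2; only i = 1 is guaranteed to stay in L since xy¹z = s.)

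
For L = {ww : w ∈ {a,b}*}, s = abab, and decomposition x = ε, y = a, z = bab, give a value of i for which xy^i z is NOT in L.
i = 0

xy⁰z = ε · ε · bab = bab; bab has odd length 3, so it cannot be written as ww and is not in L.
(Other choices also work, e.g. i = 2, 3; only i = 1 is guaranteed to stay in L since xy¹z = s.)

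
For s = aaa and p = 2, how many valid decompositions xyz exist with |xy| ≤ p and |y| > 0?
3

For s = 'aaa' with pumping length p = 2:

Constraints: |xy| ≤ 2, |y| > 0

Valid decompositions (|xy| ≤ p, |y| ≥ 1):
  • x='', y='a', z='aa'
  • x='a', y='a', z='a'
  • x='', y='aa', z='a'

Total count: 3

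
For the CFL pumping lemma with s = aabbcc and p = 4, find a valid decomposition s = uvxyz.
u='a', v='a', x='bb', y='c', z='c'

For s = aabbcc with pumping length p = 4:

One valid decomposition:
- u = 'a'
- v = 'a'
- x = 'bb'
- y = 'c'
- z = 'c'

Verification:
- uvxyz = 'a' + 'a' + 'bb' + 'c' + 'c' = aabbcc ✓
- |vxy| = |'abbc'| = 4 ≤ 4 ✓
- |vy| = |'ac'| = 2 > 0 ✓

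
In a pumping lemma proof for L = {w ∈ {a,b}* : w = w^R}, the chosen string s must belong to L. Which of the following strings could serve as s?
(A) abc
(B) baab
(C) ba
(B) baab

The pumping lemma is applied to a string s that lies in L, so first check membership of each option:
- (A) abc reversed is cba ≠ abc, so it is not a palindrome and is not in L ✗
- (B) baab reversed is baab, the same string, so it is a palindrome and is in L ✓
- (C) ba reversed is ab ≠ ba, so it is not a palindrome and is not in L ✗

Only (B) baab is in L, so it is the only candidate that could play the role of s.
(In a complete proof one picks s in terms of the pumping length p so that |s| ≥ p is guaranteed; a fixed string like baab illustrates the shape of such an s.)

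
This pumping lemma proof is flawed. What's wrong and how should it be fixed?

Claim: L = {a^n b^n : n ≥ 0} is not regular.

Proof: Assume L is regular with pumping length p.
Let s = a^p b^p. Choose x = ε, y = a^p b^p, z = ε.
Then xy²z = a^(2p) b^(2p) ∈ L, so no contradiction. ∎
Error: The decomposition violates |xy| ≤ p. With y = a^p b^p, |xy| = |y| = 2p > p. (The proof also miscomputes xy²z, which would be a^p b^p a^p b^p rather than a^(2p) b^(2p), and it wrongly treats one harmless decomposition as settling the matter — the prover does not get to choose the decomposition.)

Correction: The pumping lemma requires |xy| ≤ p, and the argument must handle every decomposition satisfying |xy| ≤ p, |y| ≥ 1. Since s starts with p a's, any such y consists only of a's, say y = a^k with k ≥ 1. Then xy²z = a^(p+k) b^p has unequal numbers of a's and b's, so xy²z ∉ L — the required contradiction.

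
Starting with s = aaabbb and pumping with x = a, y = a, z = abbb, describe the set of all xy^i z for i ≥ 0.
{xy^i z : i ≥ 0} = {a^(2+i) b^3 : i ≥ 0} = {aabbb, aaabbb, aaaabbb, ...}

With x = a, y = a, z = abbb: Starting with aaabbb and pumping the second 'a', we get strings with 2+i a's followed by 3 b's for i = 0, 1, 2, ...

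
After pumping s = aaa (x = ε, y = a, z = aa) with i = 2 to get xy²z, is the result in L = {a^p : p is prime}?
No

xy²z = ε · aa · aa = aaaa.
aaaa has length 4 = 2 × 2, which is not prime, so it is not in L.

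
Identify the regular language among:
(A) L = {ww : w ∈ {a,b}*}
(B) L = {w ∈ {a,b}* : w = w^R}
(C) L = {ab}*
(C) {ab}*

(C) L = {ab}* is regular.

This can be recognized by a finite automaton (DFA/NFA).
Regular expressions like {ab}* define regular languages.

The other choices are not regular:
- {w ∈ {a,b}* : w = w^R}: After pumping, the string is no longer symmetric
- {ww : w ∈ {a,b}*}: After pumping, the two halves no longer match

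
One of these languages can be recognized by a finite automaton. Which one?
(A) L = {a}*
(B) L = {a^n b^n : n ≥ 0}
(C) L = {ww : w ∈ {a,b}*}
(A) {a}*

(A) L = {a}* is regular.

This can be recognized by a finite automaton (DFA/NFA).
Regular expressions like {a}* define regular languages.

The other choices are not regular:
- {a^n b^n : n ≥ 0}: After pumping, the number of a's and b's become unequal
- {ww : w ∈ {a,b}*}: After pumping, the two halves no longer match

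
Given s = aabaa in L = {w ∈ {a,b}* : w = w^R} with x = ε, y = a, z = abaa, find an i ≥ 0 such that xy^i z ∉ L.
i = 0

xy⁰z = ε · ε · abaa = abaa; abaa reversed is aaba ≠ abaa, so it is not a palindrome and is not in L.
(Other choices also work, e.g. i = 2, 3; only i = 1 is guaranteed to stay in L since xy¹z = s.)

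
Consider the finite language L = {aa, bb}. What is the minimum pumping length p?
p = 3

For a finite language L, the pumping lemma holds vacuously if p > max|s| for s ∈ L.

The longest string in L = {aa, bb} has length 2.
If p = 3, then no string s ∈ L has |s| ≥ p, so the condition is vacuously true.

The minimum pumping length is p = 3.

Why no smaller p works: for any p ≤ 2, the longest string s ∈ L has |s| = 2 ≥ p, so it would
have to be pumpable; but pumping up (i = 2, 3, ...) produces ever longer strings, which cannot all lie in the
finite language L. So the pumping property fails for every p ≤ 2.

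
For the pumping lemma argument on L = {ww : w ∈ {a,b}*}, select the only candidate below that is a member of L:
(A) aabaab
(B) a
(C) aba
(A) aabaab

The pumping lemma is applied to a string s that lies in L, so first check membership of each option:
- (A) aabaab splits into halves aab · aab, which are equal, so it is in L (w = aab) ✓
- (B) a has odd length 1, so it cannot be written as ww and is not in L ✗
- (C) aba has odd length 3, so it cannot be written as ww and is not in L ✗

Only (A) aabaab is in L, so it is the only candidate that could play the role of s.
(In a complete proof one picks s in terms of the pumping length p so that |s| ≥ p is guaranteed; a fixed string like aabaab illustrates the shape of such an s.)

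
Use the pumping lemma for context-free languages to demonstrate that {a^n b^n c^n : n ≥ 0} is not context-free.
Assume for contradiction that L is context-free, and let p ≥ 1 be the pumping length given by the pumping lemma for CFLs.
Choose s = a^p b^p c^p. Then s ∈ L and |s| = 3p ≥ p.
By the CFL pumping lemma, s = uvxyz for some u, v, x, y, z with |vxy| ≤ p, |vy| ≥ 1, and uv^i xy^i z ∈ L for every i ≥ 0.

Because |vxy| ≤ p, the window vxy cannot contain both an a and a c: any substring of s containing both must include the entire block b^p plus at least one a and one c, so it has length ≥ p + 2 > p.
Hence at least one of the letters a, c does not occur in vy at all.

Take i = 0: the string uxz is obtained from s by deleting |vy| ≥ 1 symbols, so |uxz| = 3p − |vy| < 3p.
But the letter (a or c) that does not occur in vy still occurs exactly p times in uxz. Every string of L with exactly p copies of some letter is a^p b^p c^p, of length 3p. Since |uxz| < 3p, uxz ∉ L.

This contradicts the CFL pumping lemma, which requires uv^i xy^i z ∈ L for all i ≥ 0.
Hence L = {a^n b^n c^n : n ≥ 0} is not context-free. ∎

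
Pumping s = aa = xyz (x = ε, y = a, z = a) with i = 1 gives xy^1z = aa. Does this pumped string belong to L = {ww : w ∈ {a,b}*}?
Yes

xy¹z = ε · a · a = aa.
aa splits into halves a · a, which are equal, so it is in L (w = a).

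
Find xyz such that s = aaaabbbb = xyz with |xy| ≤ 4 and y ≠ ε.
x = '', y = 'aaaa', z = 'bbbb'

For s = aaaabbbb and p = 4, one valid decomposition is:
- x = '' (length 0)
- y = 'aaaa' (length 4)
- z = 'bbbb' (length 4)

Verification:
- xyz = '' + 'aaaa' + 'bbbb' = aaaabbbb ✓
- |xy| = 4 ≤ 4 ✓
- |y| = 4 > 0 ✓

All pumping lemma constraints are satisfied.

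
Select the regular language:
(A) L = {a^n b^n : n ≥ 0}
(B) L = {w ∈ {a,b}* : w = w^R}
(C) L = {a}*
(C) {a}*

(C) L = {a}* is regular.

This can be recognized by a finite automaton (DFA/NFA).
Regular expressions like {a}* define regular languages.

The other choices are not regular:
- {w ∈ {a,b}* : w = w^R}: After pumping, the string is no longer symmetric
- {a^n b^n : n ≥ 0}: After pumping, the number of a's and b's become unequal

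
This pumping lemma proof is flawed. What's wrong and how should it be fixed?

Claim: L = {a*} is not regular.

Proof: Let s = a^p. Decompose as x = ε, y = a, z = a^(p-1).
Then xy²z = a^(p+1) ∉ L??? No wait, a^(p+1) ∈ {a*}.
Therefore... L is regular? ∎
Error: The proof attempts to show a*  is not regular, but a* IS regular!

Correction: a* is a regular language (recognized by a simple DFA with one accepting state and self-loop on 'a'). The pumping lemma can only prove non-regularity, not regularity. For regular languages, pumping always works.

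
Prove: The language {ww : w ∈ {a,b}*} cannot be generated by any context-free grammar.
Assume for contradiction that L is context-free, and let p ≥ 1 be the pumping length given by the pumping lemma for CFLs.
Choose s = a^p b^p a^p b^p. Then s ∈ L (take w = a^p b^p) and |s| = 4p ≥ p.
By the CFL pumping lemma, s = uvxyz for some u, v, x, y, z with |vxy| ≤ p, |vy| ≥ 1, and uv^i xy^i z ∈ L for every i ≥ 0.

Write s as four blocks A₁ B₁ A₂ B₂ with A₁ = A₂ = a^p and B₁ = B₂ = b^p. Since |vxy| ≤ p, the window vxy lies inside at most two adjacent blocks. Take i = 0 and let t = uxz, so |t| = 4p − |vy| with 1 ≤ |vy| ≤ p. If |t| is odd, t ∉ L immediately, so assume |vy| is even (hence |vy| ≥ 2) and |t|/2 = 2p − |vy|/2, which satisfies p ≤ |t|/2 ≤ 2p − 1.

Case 1 (vxy inside A₁B₁): t = a^(p−j) b^(p−l) a^p b^p with j + l = |vy|. The second half of t has length < 2p, so it is a suffix of the trailing a^p b^p and ends in b; the first half is a^(p−j) b^(p−l) a^((j+l)/2), which ends in a because (j+l)/2 ≥ 1. The halves differ, so t ∉ L.

Case 2 (vxy inside B₁A₂, straddling the middle): t = a^p b^(p−j) a^(p−l) b^p with j + l = |vy|. If t = ww, then w is a prefix of t of length ≥ p, so w begins with a^p; and w is a suffix of t of length ≥ p, so w ends with b^p. That forces |w| ≥ 2p, contradicting |w| = |t|/2 ≤ 2p − 1. So t ∉ L.

Case 3 (vxy inside A₂B₂): t = a^p b^p a^(p−j) b^(p−l) with j + l = |vy|. The first half of t is a prefix of a^p b^p, so it begins with a; the second half is b^((j+l)/2) a^(p−j) b^(p−l), which begins with b. The halves differ, so t ∉ L.

In every case uv⁰xy⁰z = uxz ∉ L.

This contradicts the CFL pumping lemma, which requires uv^i xy^i z ∈ L for all i ≥ 0.
Hence L = {ww : w ∈ {a,b}*} is not context-free. ∎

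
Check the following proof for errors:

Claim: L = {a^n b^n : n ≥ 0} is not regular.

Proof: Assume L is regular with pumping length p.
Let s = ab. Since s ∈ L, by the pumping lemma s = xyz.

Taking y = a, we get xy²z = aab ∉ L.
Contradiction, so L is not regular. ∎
The proof is INCORRECT.

Error: The string s = ab may be shorter than p.
The pumping lemma only applies to strings with |s| ≥ p, and p is not under our control.
We must choose s in terms of p, e.g. s = a^p b^p, to ensure |s| ≥ p.
(The proof also fixes one particular y; a valid argument must handle every decomposition with |xy| ≤ p and |y| ≥ 1 — for s = a^p b^p this forces y = a^k, and then xy²z = a^(p+k) b^p ∉ L.)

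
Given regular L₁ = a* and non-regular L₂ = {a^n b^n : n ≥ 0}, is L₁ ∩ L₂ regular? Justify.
Yes — L₁ ∩ L₂ is regular.

A string of a* contains no b's, and the only string of {a^n b^n} with no b's is ε (n = 0). So L₁ ∩ L₂ = {ε}, a finite language, which is regular.

Note that the bare facts "L₁ regular, L₂ non-regular" do not settle the question by themselves: the closure of regular languages under ∪, ∩, complement and difference applies only when BOTH operands are regular. With a non-regular operand the result can come out regular or non-regular depending on the specific languages, so one has to work out L₁ ∩ L₂ for this particular pair, as above.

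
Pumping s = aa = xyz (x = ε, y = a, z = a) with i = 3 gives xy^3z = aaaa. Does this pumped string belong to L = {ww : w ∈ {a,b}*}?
Yes

xy³z = ε · aaa · a = aaaa.
aaaa splits into halves aa · aa, which are equal, so it is in L (w = aa).
(A single pumped string landing in L is not a contradiction by itself; a non-regularity proof needs some i for which xy^i z ∉ L, for every admissible decomposition.)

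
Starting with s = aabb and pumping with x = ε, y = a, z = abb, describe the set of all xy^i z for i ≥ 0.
{xy^i z : i ≥ 0} = {a^(i+1) b^2 : i ≥ 0} = {abb, aabb, aaabb, ...}

With x = ε, y = a, z = abb: Starting with aabb and pumping the first 'a' (z = abb keeps the second 'a'), we get strings with i+1 a's followed by 2 b's for i = 0, 1, 2, ...; note bb is not produced because z always contributes one a.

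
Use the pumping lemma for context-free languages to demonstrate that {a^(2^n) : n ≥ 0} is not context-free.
Assume for contradiction that L is context-free, and let p ≥ 1 be the pumping length given by the pumping lemma for CFLs.
Choose s = a^(2^p). Then s ∈ L and |s| = 2^p ≥ p.
By the CFL pumping lemma, s = uvxyz for some u, v, x, y, z with |vxy| ≤ p, |vy| ≥ 1, and uv^i xy^i z ∈ L for every i ≥ 0.
All symbols are a's, so only lengths matter: let k = |vy|, with 1 ≤ k ≤ |vxy| ≤ p < 2^p.

Take i = 2: |uv²xy²z| = 2^p + k, and 2^p < 2^p + k < 2^p + 2^p = 2^(p+1).
So the length lies strictly between consecutive powers of two and is not a power of 2; uv²xy²z ∉ L.

This contradicts the CFL pumping lemma, which requires uv^i xy^i z ∈ L for all i ≥ 0.
Hence L = {a^(2^n) : n ≥ 0} is not context-free. ∎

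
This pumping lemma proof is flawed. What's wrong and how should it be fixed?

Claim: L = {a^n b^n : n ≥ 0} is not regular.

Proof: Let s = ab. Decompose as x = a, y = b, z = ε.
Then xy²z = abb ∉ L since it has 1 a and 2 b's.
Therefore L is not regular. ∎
Error: The string s = ab might be shorter than the pumping length p.

Correction: Choose s = a^p b^p to ensure |s| ≥ p. Also, the decomposition is wrong: with |xy| ≤ p, y cannot include b's when s starts with p a's.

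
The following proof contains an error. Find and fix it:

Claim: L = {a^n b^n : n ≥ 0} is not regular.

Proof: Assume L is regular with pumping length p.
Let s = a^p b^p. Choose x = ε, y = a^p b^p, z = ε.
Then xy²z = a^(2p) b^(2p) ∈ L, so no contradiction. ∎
Error: The decomposition violates |xy| ≤ p. With y = a^p b^p, |xy| = |y| = 2p > p. (The proof also miscomputes xy²z, which would be a^p b^p a^p b^p rather than a^(2p) b^(2p), and it wrongly treats one harmless decomposition as settling the matter — the prover does not get to choose the decomposition.)

Correction: The pumping lemma requires |xy| ≤ p, and the argument must handle every decomposition satisfying |xy| ≤ p, |y| ≥ 1. Since s starts with p a's, any such y consists only of a's, say y = a^k with k ≥ 1. Then xy²z = a^(p+k) b^p has unequal numbers of a's and b's, so xy²z ∉ L — the required contradiction.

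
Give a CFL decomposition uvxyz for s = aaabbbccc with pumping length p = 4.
u='aa', v='a', x='bb', y='b', z='ccc'

For s = aaabbbccc with pumping length p = 4:

One valid decomposition:
- u = 'aa'
- v = 'a'
- x = 'bb'
- y = 'b'
- z = 'ccc'

Verification:
- uvxyz = 'aa' + 'a' + 'bb' + 'b' + 'ccc' = aaabbbccc ✓
- |vxy| = |'abbb'| = 4 ≤ 4 ✓
- |vy| = |'ab'| = 2 > 0 ✓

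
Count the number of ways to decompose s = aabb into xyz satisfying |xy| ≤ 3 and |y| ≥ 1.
6

For s = 'aabb' with pumping length p = 3:

Constraints: |xy| ≤ 3, |y| > 0

Valid decompositions (|xy| ≤ p, |y| ≥ 1):
  • x='', y='a', z='abb'
  • x='a', y='a', z='bb'
  • x='', y='aa', z='bb'
  • x='aa', y='b', z='b'
  • x='a', y='ab', z='b'
  • x='', y='aab', z='b'

Total count: 6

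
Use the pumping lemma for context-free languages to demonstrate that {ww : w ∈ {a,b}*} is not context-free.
Assume for contradiction that L is context-free, and let p ≥ 1 be the pumping length given by the pumping lemma for CFLs.
Choose s = a^p b^p a^p b^p. Then s ∈ L (take w = a^p b^p) and |s| = 4p ≥ p.
By the CFL pumping lemma, s = uvxyz for some u, v, x, y, z with |vxy| ≤ p, |vy| ≥ 1, and uv^i xy^i z ∈ L for every i ≥ 0.

Write s as four blocks A₁ B₁ A₂ B₂ with A₁ = A₂ = a^p and B₁ = B₂ = b^p. Since |vxy| ≤ p, the window vxy lies inside at most two adjacent blocks. Take i = 0 and let t = uxz, so |t| = 4p − |vy| with 1 ≤ |vy| ≤ p. If |t| is odd, t ∉ L immediately, so assume |vy| is even (hence |vy| ≥ 2) and |t|/2 = 2p − |vy|/2, which satisfies p ≤ |t|/2 ≤ 2p − 1.

Case 1 (vxy inside A₁B₁): t = a^(p−j) b^(p−l) a^p b^p with j + l = |vy|. The second half of t has length < 2p, so it is a suffix of the trailing a^p b^p and ends in b; the first half is a^(p−j) b^(p−l) a^((j+l)/2), which ends in a because (j+l)/2 ≥ 1. The halves differ, so t ∉ L.

Case 2 (vxy inside B₁A₂, straddling the middle): t = a^p b^(p−j) a^(p−l) b^p with j + l = |vy|. If t = ww, then w is a prefix of t of length ≥ p, so w begins with a^p; and w is a suffix of t of length ≥ p, so w ends with b^p. That forces |w| ≥ 2p, contradicting |w| = |t|/2 ≤ 2p − 1. So t ∉ L.

Case 3 (vxy inside A₂B₂): t = a^p b^p a^(p−j) b^(p−l) with j + l = |vy|. The first half of t is a prefix of a^p b^p, so it begins with a; the second half is b^((j+l)/2) a^(p−j) b^(p−l), which begins with b. The halves differ, so t ∉ L.

In every case uv⁰xy⁰z = uxz ∉ L.

This contradicts the CFL pumping lemma, which requires uv^i xy^i z ∈ L for all i ≥ 0.
Hence L = {ww : w ∈ {a,b}*} is not context-free. ∎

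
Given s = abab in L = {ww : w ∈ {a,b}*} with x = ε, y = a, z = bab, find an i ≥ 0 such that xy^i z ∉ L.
i = 0

xy⁰z = ε · ε · bab = bab; bab has odd length 3, so it cannot be written as ww and is not in L.
(Other choices also work, e.g. i = 2, 3; only i = 1 is guaranteed to stay in L since xy¹z = s.)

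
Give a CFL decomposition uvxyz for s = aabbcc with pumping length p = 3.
u='aa', v='b', x='b', y='c', z='c'

For s = aabbcc with pumping length p = 3:

One valid decomposition:
- u = 'aa'
- v = 'b'
- x = 'b'
- y = 'c'
- z = 'c'

Verification:
- uvxyz = 'aa' + 'b' + 'b' + 'c' + 'c' = aabbcc ✓
- |vxy| = |'bbc'| = 3 ≤ 3 ✓
- |vy| = |'bc'| = 2 > 0 ✓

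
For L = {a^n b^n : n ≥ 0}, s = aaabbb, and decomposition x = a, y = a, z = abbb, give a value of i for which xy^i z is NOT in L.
i = 0

xy⁰z = a · ε · abbb = aabbb; aabbb has 2 a's and 3 b's; 2 ≠ 3, so it is not in L.
(Other choices also work, e.g. i = 2, 3; only i = 1 is guaranteed to stay in L since xy¹z = s.)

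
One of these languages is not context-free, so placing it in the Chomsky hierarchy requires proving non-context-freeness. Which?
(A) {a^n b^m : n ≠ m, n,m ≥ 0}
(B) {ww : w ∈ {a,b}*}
(B) {ww : w ∈ {a,b}*}

(B) {ww : w ∈ {a,b}*} requires the CFL pumping lemma.

- {a^n b^m : n ≠ m, n,m ≥ 0} is context-free (but not regular)
  • Can be shown non-regular with the regular pumping lemma
  • After pumping a's, we can make n = m

- {ww : w ∈ {a,b}*} is NOT context-free
  • Requires the CFL pumping lemma to prove
  • Cannot verify equality of two arbitrary substrings

The CFL pumping lemma is "stronger" in that it can prove non-membership
in the larger class of context-free languages.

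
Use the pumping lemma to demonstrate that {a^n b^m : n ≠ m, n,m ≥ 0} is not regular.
Assume for contradiction that L is regular, and let p ≥ 1 be the pumping length given by the pumping lemma.
Choose s = a^p b^(p + p!). Then s ∈ L because p ≠ p + p! (as p! ≥ 1), and |s| ≥ p.
By the pumping lemma, s = xyz for some x, y, z with |xy| ≤ p, |y| ≥ 1, and xy^i z ∈ L for every i ≥ 0.
Since |xy| ≤ p and the first p symbols of s are all a's, y = a^k for some k with 1 ≤ k ≤ p.
For every i ≥ 0, xy^i z = a^(p + (i − 1)k) b^(p + p!).

Because 1 ≤ k ≤ p, k divides p!. Let t = p!/k (a positive integer) and take i = t + 1.
Then the number of a's is p + tk = p + p!, which equals the number of b's.
So xy^(t+1) z = a^(p + p!) b^(p + p!) has equally many a's and b's and is NOT in L.

This contradicts the pumping lemma, which requires xy^i z ∈ L for all i ≥ 0.
Hence L = {a^n b^m : n ≠ m, n,m ≥ 0} is not regular. ∎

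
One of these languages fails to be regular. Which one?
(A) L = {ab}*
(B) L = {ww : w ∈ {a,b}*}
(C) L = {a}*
(B) {ww : w ∈ {a,b}*}

(B) L = {ww : w ∈ {a,b}*} is NOT regular.

The pumping lemma can be used to prove this:
After pumping, the two halves no longer match

The other languages are regular because they can be recognized by finite automata.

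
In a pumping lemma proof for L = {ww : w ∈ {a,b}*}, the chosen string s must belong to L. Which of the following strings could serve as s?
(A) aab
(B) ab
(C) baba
(C) baba

The pumping lemma is applied to a string s that lies in L, so first check membership of each option:
- (A) aab has odd length 3, so it cannot be written as ww and is not in L ✗
- (B) ab has length 2; its halves are a and b, which differ, so it is not in L ✗
- (C) baba splits into halves ba · ba, which are equal, so it is in L (w = ba) ✓

Only (C) baba is in L, so it is the only candidate that could play the role of s.
(In a complete proof one picks s in terms of the pumping length p so that |s| ≥ p is guaranteed; a fixed string like baba illustrates the shape of such an s.)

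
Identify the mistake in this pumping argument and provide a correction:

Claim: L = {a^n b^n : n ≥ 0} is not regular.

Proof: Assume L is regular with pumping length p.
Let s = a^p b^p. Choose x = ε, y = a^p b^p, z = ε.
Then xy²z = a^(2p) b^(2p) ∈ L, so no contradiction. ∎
Error: The decomposition violates |xy| ≤ p. With y = a^p b^p, |xy| = |y| = 2p > p. (The proof also miscomputes xy²z, which would be a^p b^p a^p b^p rather than a^(2p) b^(2p), and it wrongly treats one harmless decomposition as settling the matter — the prover does not get to choose the decomposition.)

Correction: The pumping lemma requires |xy| ≤ p, and the argument must handle every decomposition satisfying |xy| ≤ p, |y| ≥ 1. Since s starts with p a's, any such y consists only of a's, say y = a^k with k ≥ 1. Then xy²z = a^(p+k) b^p has unequal numbers of a's and b's, so xy²z ∉ L — the required contradiction.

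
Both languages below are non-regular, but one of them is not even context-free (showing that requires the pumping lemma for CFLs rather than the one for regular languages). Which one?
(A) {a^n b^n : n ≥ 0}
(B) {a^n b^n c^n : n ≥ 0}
(B) {a^n b^n c^n : n ≥ 0}

(B) {a^n b^n c^n : n ≥ 0} requires the CFL pumping lemma.

- {a^n b^n : n ≥ 0} is context-free (but not regular)
  • Can be shown non-regular with the regular pumping lemma
  • After pumping, the number of a's and b's become unequal

- {a^n b^n c^n : n ≥ 0} is NOT context-free
  • Requires the CFL pumping lemma to prove
  • Cannot maintain three equal counts simultaneously

The CFL pumping lemma is "stronger" in that it can prove non-membership
in the larger class of context-free languages.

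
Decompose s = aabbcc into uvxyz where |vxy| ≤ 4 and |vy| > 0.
u='a', v='a', x='bb', y='c', z='c'

For s = aabbcc with pumping length p = 4:

One valid decomposition:
- u = 'a'
- v = 'a'
- x = 'bb'
- y = 'c'
- z = 'c'

Verification:
- uvxyz = 'a' + 'a' + 'bb' + 'c' + 'c' = aabbcc ✓
- |vxy| = |'abbc'| = 4 ≤ 4 ✓
- |vy| = |'ac'| = 2 > 0 ✓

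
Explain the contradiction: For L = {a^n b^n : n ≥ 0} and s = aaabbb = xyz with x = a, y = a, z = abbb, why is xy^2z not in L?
xy²z = aaaabbb ∉ L

Pumping with i = 2 replaces y = a by y² = aa:
- Original: s = xyz = aaabbb; aaabbb = a^3 b^3 has equal counts (3 = 3), so it is in L
- Pumped: xy²z = a · aa · abbb = aaaabbb
- aaaabbb has 4 a's and 3 b's; 4 ≠ 3, so it is not in L

The pumping lemma would require xy²z ∈ L, so this decomposition yields a contradiction.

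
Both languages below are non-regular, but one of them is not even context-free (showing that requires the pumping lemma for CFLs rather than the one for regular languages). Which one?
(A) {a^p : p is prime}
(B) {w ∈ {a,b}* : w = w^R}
(A) {a^p : p is prime}

(A) {a^p : p is prime} requires the CFL pumping lemma.

- {w ∈ {a,b}* : w = w^R} is context-free (but not regular)
  • Can be shown non-regular with the regular pumping lemma
  • After pumping, the string is no longer symmetric

- {a^p : p is prime} is NOT context-free
  • Requires the CFL pumping lemma to prove
  • The CFL pumping lemma also fails because prime gaps are unbounded

The CFL pumping lemma is "stronger" in that it can prove non-membership
in the larger class of context-free languages.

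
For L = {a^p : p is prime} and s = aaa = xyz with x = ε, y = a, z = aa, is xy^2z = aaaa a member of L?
No

xy²z = ε · aa · aa = aaaa.
aaaa has length 4 = 2 × 2, which is not prime, so it is not in L.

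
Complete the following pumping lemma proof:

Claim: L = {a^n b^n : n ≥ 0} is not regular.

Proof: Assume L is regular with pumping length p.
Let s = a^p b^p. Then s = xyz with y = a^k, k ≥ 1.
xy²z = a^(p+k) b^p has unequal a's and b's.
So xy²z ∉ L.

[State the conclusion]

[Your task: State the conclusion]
This contradicts the pumping lemma for regular languages,
which guarantees xy^i z ∈ L for all i ≥ 0.

Since our assumption that L is regular leads to a contradiction,
we conclude that L = {a^n b^n : n ≥ 0} is NOT regular. ∎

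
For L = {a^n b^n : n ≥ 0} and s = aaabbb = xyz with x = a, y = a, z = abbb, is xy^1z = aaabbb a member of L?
Yes

xy¹z = a · a · abbb = aaabbb.
aaabbb = a^3 b^3 has equal counts (3 = 3), so it is in L.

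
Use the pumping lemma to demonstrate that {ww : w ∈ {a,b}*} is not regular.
Assume for contradiction that L is regular, and let p ≥ 1 be the pumping length given by the pumping lemma.
Choose s = a^p b a^p b. Then s ∈ L (take w = a^p b) and |s| = 2p + 2 ≥ p.
By the pumping lemma, s = xyz for some x, y, z with |xy| ≤ p, |y| ≥ 1, and xy^i z ∈ L for every i ≥ 0.
Since |xy| ≤ p and the first p symbols of s are all a's, y = a^k for some k with 1 ≤ k ≤ p.

Take i = 2: t = xy²z = a^(p + k) b a^p b.
Suppose t = uu for some string u. The string t contains exactly two b's and ends in b, so u contains exactly one b and ends in b; hence u = a^j b for some j, and uu = a^j b a^j b. Comparing with t = a^(p + k) b a^p b forces j = p + k (first block) and j = p (second block), which is impossible since k ≥ 1. So t ∉ L.

This contradicts the pumping lemma, which requires xy^i z ∈ L for all i ≥ 0.
Hence L = {ww : w ∈ {a,b}*} is not regular. ∎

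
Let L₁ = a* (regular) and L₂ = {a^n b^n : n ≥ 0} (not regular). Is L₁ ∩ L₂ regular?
Yes — L₁ ∩ L₂ is regular.

A string of a* contains no b's, and the only string of {a^n b^n} with no b's is ε (n = 0). So L₁ ∩ L₂ = {ε}, a finite language, which is regular.

Note that the bare facts "L₁ regular, L₂ non-regular" do not settle the question by themselves: the closure of regular languages under ∪, ∩, complement and difference applies only when BOTH operands are regular. With a non-regular operand the result can come out regular or non-regular depending on the specific languages, so one has to work out L₁ ∩ L₂ for this particular pair, as above.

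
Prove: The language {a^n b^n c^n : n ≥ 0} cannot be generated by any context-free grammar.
Assume for contradiction that L is context-free, and let p ≥ 1 be the pumping length given by the pumping lemma for CFLs.
Choose s = a^p b^p c^p. Then s ∈ L and |s| = 3p ≥ p.
By the CFL pumping lemma, s = uvxyz for some u, v, x, y, z with |vxy| ≤ p, |vy| ≥ 1, and uv^i xy^i z ∈ L for every i ≥ 0.

Because |vxy| ≤ p, the window vxy cannot contain both an a and a c: any substring of s containing both must include the entire block b^p plus at least one a and one c, so it has length ≥ p + 2 > p.
Hence at least one of the letters a, c does not occur in vy at all.

Take i = 0: the string uxz is obtained from s by deleting |vy| ≥ 1 symbols, so |uxz| = 3p − |vy| < 3p.
But the letter (a or c) that does not occur in vy still occurs exactly p times in uxz. Every string of L with exactly p copies of some letter is a^p b^p c^p, of length 3p. Since |uxz| < 3p, uxz ∉ L.

This contradicts the CFL pumping lemma, which requires uv^i xy^i z ∈ L for all i ≥ 0.
Hence L = {a^n b^n c^n : n ≥ 0} is not context-free. ∎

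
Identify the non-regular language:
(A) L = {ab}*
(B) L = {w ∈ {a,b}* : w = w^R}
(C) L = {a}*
(B) {w ∈ {a,b}* : w = w^R}

(B) L = {w ∈ {a,b}* : w = w^R} is NOT regular.

The pumping lemma can be used to prove this:
After pumping, the string is no longer symmetric

The other languages are regular because they can be recognized by finite automata.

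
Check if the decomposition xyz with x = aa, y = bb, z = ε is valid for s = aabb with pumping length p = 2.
Violated: |xy| ≤ p

The decomposition x = aa, y = bb, z = ε for s = aabb with p = 2
violates the constraint: |xy| ≤ p

|xy| = |aabb| = 4 > 2 = p. The decomposition puts too many characters in xy.

Pumping lemma constraints:
1. xyz = s (decomposition is valid)
2. |xy| ≤ p
3. |y| > 0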